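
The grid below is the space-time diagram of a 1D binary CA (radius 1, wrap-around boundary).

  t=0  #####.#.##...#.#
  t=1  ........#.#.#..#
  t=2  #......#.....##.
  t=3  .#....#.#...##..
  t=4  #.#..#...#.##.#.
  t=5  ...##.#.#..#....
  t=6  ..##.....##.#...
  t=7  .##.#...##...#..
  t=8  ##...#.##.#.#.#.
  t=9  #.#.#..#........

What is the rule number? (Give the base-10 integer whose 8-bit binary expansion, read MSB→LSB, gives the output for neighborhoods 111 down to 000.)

  [7] ### => .  t=0,i=0
  [6] ##. => .  t=0,i=4
  [5] #.# => .  t=0,i=5
  [4] #.. => #  t=0,i=10
  [3] .## => #  t=0,i=8
  [2] .#. => .  t=0,i=6
  [1] ..# => #  t=0,i=12
  [0] ... => .  t=0,i=11
  bits 00011010 = 26

26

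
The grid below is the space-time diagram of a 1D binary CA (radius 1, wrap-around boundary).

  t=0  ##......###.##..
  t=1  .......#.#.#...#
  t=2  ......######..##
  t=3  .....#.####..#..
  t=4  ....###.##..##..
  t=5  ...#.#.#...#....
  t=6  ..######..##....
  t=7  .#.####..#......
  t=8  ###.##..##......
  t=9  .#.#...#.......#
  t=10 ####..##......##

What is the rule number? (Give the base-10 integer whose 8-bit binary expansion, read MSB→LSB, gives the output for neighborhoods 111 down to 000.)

166

  ###|#  b7=1 t=0,i=9
  ##.|.  b6=0 t=0,i=1
  #.#|#  b5=1 t=0,i=11
  #..|.  b4=0 t=0,i=2
  .##|.  b3=0 t=0,i=0
  .#.|#  b2=1 t=1,i=7
  ..#|#  b1=1 t=0,i=7
  ...|.  b0=0 t=0,i=3
  bits 10100110 = 166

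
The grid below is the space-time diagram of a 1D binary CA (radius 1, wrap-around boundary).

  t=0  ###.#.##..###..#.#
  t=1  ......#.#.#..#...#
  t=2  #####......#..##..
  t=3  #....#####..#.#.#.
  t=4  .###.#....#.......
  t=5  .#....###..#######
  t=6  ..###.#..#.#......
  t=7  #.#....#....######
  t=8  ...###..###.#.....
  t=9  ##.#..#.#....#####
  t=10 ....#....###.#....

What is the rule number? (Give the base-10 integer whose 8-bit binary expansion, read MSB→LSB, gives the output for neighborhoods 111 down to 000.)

  ### -> .   bit 7 = 0  t=0,i=0
  ##. -> .   bit 6 = 0  t=0,i=2
  #.# -> .   bit 5 = 0  t=0,i=3
  #.. -> #   bit 4 = 1  t=0,i=8
  .## -> #   bit 3 = 1  t=0,i=6
  .#. -> .   bit 2 = 0  t=0,i=4
  ..# -> .   bit 1 = 0  t=0,i=9
  ... -> #   bit 0 = 1  t=1,i=1
  bits 00011001 = 25

25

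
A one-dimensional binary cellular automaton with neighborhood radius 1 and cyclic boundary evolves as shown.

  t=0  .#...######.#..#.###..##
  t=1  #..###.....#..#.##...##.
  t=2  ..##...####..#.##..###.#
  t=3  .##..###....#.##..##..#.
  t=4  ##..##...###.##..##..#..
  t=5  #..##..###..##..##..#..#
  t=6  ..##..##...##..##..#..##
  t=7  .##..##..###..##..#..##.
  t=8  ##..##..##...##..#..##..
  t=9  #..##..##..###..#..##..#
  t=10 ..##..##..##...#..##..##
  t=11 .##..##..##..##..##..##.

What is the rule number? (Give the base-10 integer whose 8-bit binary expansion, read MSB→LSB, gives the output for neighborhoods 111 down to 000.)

  nb ###: next=.  (t=0,i=6, bit7=0)
  nb ##.: next=.  (t=0,i=10, bit6=0)
  nb #.#: next=#  (t=0,i=0, bit5=1)
  nb #..: next=.  (t=0,i=2, bit4=0)
  nb .##: next=#  (t=0,i=5, bit3=1)
  nb .#.: next=.  (t=0,i=1, bit2=0)
  nb ..#: next=#  (t=0,i=4, bit1=1)
  nb ...: next=#  (t=0,i=3, bit0=1)
  bits 00101011 = 43

43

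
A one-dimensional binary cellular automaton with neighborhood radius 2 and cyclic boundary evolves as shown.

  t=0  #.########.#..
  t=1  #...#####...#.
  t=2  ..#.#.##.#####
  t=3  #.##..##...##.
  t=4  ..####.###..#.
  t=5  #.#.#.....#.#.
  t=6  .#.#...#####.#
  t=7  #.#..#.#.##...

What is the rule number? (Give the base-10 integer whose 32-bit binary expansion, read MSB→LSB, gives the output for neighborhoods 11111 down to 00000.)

3276420791

  #####|#  b31=1 t=0,i=4
  ####.|#  b30=1 t=0,i=8
  ###.#|.  b29=0 t=0,i=9
  ###..|.  b28=0 t=1,i=8
  ##.##|.  b27=0 t=2,i=8
  ##.#.|.  b26=0 t=0,i=10
  ##..#|#  b25=1 t=2,i=0
  ##...|#  b24=1 t=1,i=9
  #.###|.  b23=0 t=0,i=2
  #.##.|#  b22=1 t=2,i=6
  #.#.#|.  b21=0 t=2,i=4
  #.#..|.  b20=0 t=0,i=11
  #..##|#  b19=1 t=3,i=5
  #..#.|.  b18=0 t=0,i=13
  #...#|#  b17=1 t=1,i=2
  #....|.  b16=0 t=5,i=6
  .####|.  b15=0 t=0,i=3
  .###.|.  b14=0 t=4,i=8
  .##.#|#  b13=1 t=2,i=7
  .##..|#  b12=1 t=3,i=3
  .#.##|.  b11=0 t=0,i=1
  .#.#.|#  b10=1 t=1,i=13
  .#..#|#  b9=1 t=0,i=12
  .#...|.  b8=0 t=1,i=1
  ..###|#  b7=1 t=1,i=4
  ..##.|.  b6=0 t=3,i=6
  ..#.#|#  b5=1 t=0,i=0
  ..#..|#  b4=1 t=4,i=12
  ...##|.  b3=0 t=1,i=3
  ...#.|#  b2=1 t=1,i=11
  ....#|#  b1=1 t=5,i=8
  .....|#  b0=1 t=5,i=7
  bits 11000011010010100011011010110111 = 3276420791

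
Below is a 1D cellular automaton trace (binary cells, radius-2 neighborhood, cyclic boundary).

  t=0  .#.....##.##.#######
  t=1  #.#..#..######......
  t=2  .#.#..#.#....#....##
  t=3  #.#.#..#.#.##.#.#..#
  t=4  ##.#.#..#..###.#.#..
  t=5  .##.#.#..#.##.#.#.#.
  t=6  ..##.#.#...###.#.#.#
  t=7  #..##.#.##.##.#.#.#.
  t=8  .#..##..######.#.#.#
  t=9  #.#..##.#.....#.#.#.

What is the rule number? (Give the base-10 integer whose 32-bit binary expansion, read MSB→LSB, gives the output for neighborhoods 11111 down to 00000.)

  ##### -> .   bit 31 = 0  t=0,i=15
  ####. -> .   bit 30 = 0  t=0,i=18
  ###.# -> .   bit 29 = 0  t=0,i=19
  ###.. -> #   bit 28 = 1  t=1,i=13
  ##.## -> #   bit 27 = 1  t=0,i=9
  ##.#. -> #   bit 26 = 1  t=0,i=0
  ##..# -> #   bit 25 = 1  t=8,i=6
  ##... -> .   bit 24 = 0  t=1,i=14
  #.### -> #   bit 23 = 1  t=0,i=13
  #.##. -> #   bit 22 = 1  t=0,i=10
  #.#.# -> .   bit 21 = 0  t=2,i=1
  #.#.. -> .   bit 20 = 0  t=0,i=1
  #..## -> .   bit 19 = 0  t=1,i=7
  #..#. -> .   bit 18 = 0  t=1,i=4
  #...# -> #   bit 17 = 1  t=6,i=9
  #.... -> .   bit 16 = 0  t=0,i=3
  .#### -> .   bit 15 = 0  t=0,i=14
  .###. -> #   bit 14 = 1  t=4,i=12
  .##.# -> #   bit 13 = 1  t=0,i=8
  .##.. -> #   bit 12 = 1  t=8,i=5
  .#.## -> .   bit 11 = 0  t=3,i=10
  .#.#. -> #   bit 10 = 1  t=1,i=1
  .#..# -> #   bit 9 = 1  t=1,i=3
  .#... -> #   bit 8 = 1  t=0,i=2
  ..### -> #   bit 7 = 1  t=1,i=8
  ..##. -> .   bit 6 = 0  t=0,i=7
  ..#.# -> .   bit 5 = 0  t=1,i=0
  ..#.. -> .   bit 4 = 0  t=1,i=5
  ...## -> .   bit 3 = 0  t=0,i=6
  ...#. -> #   bit 2 = 1  t=1,i=19
  ....# -> #   bit 1 = 1  t=0,i=5
  ..... -> .   bit 0 = 0  t=0,i=4
  bits 00011110110000100111011110000110 = 516061062

516061062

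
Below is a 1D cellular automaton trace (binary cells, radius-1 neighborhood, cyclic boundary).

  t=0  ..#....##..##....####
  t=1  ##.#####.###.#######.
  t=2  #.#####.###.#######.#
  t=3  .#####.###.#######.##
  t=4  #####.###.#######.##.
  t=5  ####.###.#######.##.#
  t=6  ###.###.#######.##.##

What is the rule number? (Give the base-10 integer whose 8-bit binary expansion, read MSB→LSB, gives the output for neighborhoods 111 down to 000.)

  nb ###: next=#  (t=0,i=18, bit7=1)
  nb ##.: next=.  (t=0,i=8, bit6=0)
  nb #.#: next=#  (t=1,i=2, bit5=1)
  nb #..: next=#  (t=0,i=0, bit4=1)
  nb .##: next=#  (t=0,i=7, bit3=1)
  nb .#.: next=.  (t=0,i=2, bit2=0)
  nb ..#: next=#  (t=0,i=1, bit1=1)
  nb ...: next=#  (t=0,i=4, bit0=1)
  bits 10111011 = 187

187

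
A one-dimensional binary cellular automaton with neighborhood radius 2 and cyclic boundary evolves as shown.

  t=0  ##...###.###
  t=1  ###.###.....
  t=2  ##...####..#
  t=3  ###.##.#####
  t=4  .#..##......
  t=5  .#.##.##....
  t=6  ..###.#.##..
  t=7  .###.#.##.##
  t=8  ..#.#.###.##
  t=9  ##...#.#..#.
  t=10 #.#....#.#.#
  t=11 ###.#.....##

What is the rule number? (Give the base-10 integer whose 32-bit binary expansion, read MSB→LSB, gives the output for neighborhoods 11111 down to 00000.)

  ##### -> .   bit 31 = 0  t=0,i=11
  ####. -> #   bit 30 = 1  t=0,i=0
  ###.# -> .   bit 29 = 0  t=0,i=7
  ###.. -> #   bit 28 = 1  t=0,i=1
  ##.## -> .   bit 27 = 0  t=0,i=8
  ##.#. -> #   bit 26 = 1  t=6,i=5
  ##..# -> #   bit 25 = 1  t=2,i=9
  ##... -> #   bit 24 = 1  t=0,i=2
  #.### -> .   bit 23 = 0  t=0,i=9
  #.##. -> #   bit 22 = 1  t=3,i=4
  #.#.# -> .   bit 21 = 0  t=6,i=6
  #.#.. -> #   bit 20 = 1  t=9,i=7
  #..## -> #   bit 19 = 1  t=2,i=10
  #..#. -> #   bit 18 = 1  t=8,i=1
  #...# -> .   bit 17 = 0  t=0,i=3
  #.... -> #   bit 16 = 1  t=1,i=8
  .#### -> .   bit 15 = 0  t=0,i=10
  .###. -> #   bit 14 = 1  t=0,i=6
  .##.# -> #   bit 13 = 1  t=3,i=5
  .##.. -> .   bit 12 = 0  t=4,i=5
  .#.## -> #   bit 11 = 1  t=5,i=2
  .#.#. -> .   bit 10 = 0  t=8,i=3
  .#..# -> .   bit 9 = 0  t=4,i=2
  .#... -> .   bit 8 = 0  t=10,i=3
  ..### -> #   bit 7 = 1  t=0,i=5
  ..##. -> #   bit 6 = 1  t=4,i=4
  ..#.# -> .   bit 5 = 0  t=5,i=1
  ..#.. -> #   bit 4 = 1  t=4,i=1
  ...## -> #   bit 3 = 1  t=0,i=4
  ...#. -> .   bit 2 = 0  t=4,i=0
  ....# -> .   bit 1 = 0  t=1,i=10
  ..... -> .   bit 0 = 0  t=1,i=9
  bits 01010111010111010110100011011000 = 1465739480

1465739480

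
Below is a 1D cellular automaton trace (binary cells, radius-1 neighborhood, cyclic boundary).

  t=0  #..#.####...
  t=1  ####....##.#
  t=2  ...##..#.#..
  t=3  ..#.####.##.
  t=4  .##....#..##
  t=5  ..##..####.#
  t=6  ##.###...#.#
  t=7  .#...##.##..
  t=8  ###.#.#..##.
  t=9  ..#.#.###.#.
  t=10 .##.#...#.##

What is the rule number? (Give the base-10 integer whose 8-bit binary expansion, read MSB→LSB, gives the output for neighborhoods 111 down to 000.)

  nb ###: next=.  (t=0,i=6, bit7=0)
  nb ##.: next=#  (t=0,i=8, bit6=1)
  nb #.#: next=.  (t=0,i=4, bit5=0)
  nb #..: next=#  (t=0,i=1, bit4=1)
  nb .##: next=.  (t=0,i=5, bit3=0)
  nb .#.: next=#  (t=0,i=0, bit2=1)
  nb ..#: next=#  (t=0,i=2, bit1=1)
  nb ...: next=.  (t=0,i=10, bit0=0)
  bits 01010110 = 86

86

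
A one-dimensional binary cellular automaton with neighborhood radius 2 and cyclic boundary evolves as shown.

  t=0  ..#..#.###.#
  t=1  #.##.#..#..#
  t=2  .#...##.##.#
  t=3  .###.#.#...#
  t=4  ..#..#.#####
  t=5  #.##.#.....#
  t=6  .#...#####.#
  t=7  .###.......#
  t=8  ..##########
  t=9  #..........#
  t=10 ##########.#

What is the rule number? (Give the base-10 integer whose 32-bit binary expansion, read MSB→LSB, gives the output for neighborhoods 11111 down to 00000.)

  ##### -> .   bit 31 = 0  t=4,i=9
  ####. -> .   bit 30 = 0  t=4,i=10
  ###.# -> .   bit 29 = 0  t=0,i=9
  ###.. -> #   bit 28 = 1  t=4,i=11
  ##.## -> #   bit 27 = 1  t=1,i=1
  ##.#. -> .   bit 26 = 0  t=0,i=10
  ##..# -> #   bit 25 = 1  t=4,i=0
  ##... -> #   bit 24 = 1  t=7,i=4
  #.### -> .   bit 23 = 0  t=0,i=7
  #.##. -> .   bit 22 = 0  t=1,i=2
  #.#.# -> #   bit 21 = 1  t=2,i=11
  #.#.. -> #   bit 20 = 1  t=0,i=11
  #..## -> .   bit 19 = 0  t=1,i=10
  #..#. -> .   bit 18 = 0  t=0,i=1
  #...# -> #   bit 17 = 1  t=2,i=3
  #.... -> #   bit 16 = 1  t=5,i=7
  .#### -> .   bit 15 = 0  t=4,i=8
  .###. -> #   bit 14 = 1  t=0,i=8
  .##.# -> .   bit 13 = 0  t=1,i=0
  .##.. -> #   bit 12 = 1  t=9,i=0
  .#.## -> .   bit 11 = 0  t=0,i=6
  .#.#. -> .   bit 10 = 0  t=2,i=0
  .#..# -> #   bit 9 = 1  t=0,i=0
  .#... -> #   bit 8 = 1  t=2,i=2
  ..### -> .   bit 7 = 0  t=6,i=5
  ..##. -> #   bit 6 = 1  t=1,i=11
  ..#.# -> #   bit 5 = 1  t=0,i=5
  ..#.. -> #   bit 4 = 1  t=0,i=2
  ...## -> .   bit 3 = 0  t=2,i=4
  ...#. -> #   bit 2 = 1  t=3,i=10
  ....# -> #   bit 1 = 1  t=5,i=9
  ..... -> #   bit 0 = 1  t=5,i=8
  bits 00011011001100110101001101110111 = 456348535

456348535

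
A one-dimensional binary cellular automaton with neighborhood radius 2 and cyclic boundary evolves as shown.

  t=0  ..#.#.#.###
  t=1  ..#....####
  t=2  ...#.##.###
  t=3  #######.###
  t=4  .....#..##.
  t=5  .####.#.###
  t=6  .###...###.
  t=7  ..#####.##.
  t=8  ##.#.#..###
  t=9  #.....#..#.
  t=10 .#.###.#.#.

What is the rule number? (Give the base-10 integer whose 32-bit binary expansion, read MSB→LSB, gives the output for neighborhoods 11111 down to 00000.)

  [31] ##### => .  t=3,i=0
  [30] ####. => #  t=1,i=9
  [29] ###.# => .  t=3,i=6
  [28] ###.. => #  t=0,i=10
  [27] ##.## => .  t=2,i=7
  [26] ##.#. => .  t=5,i=5
  [25] ##..# => .  t=0,i=0
  [24] ##... => #  t=2,i=0
  [23] #.### => #  t=0,i=8
  [22] #.##. => #  t=2,i=5
  [21] #.#.# => .  t=0,i=4
  [20] #.#.. => .  t=8,i=5
  [19] #..## => .  t=4,i=7
  [18] #..#. => .  t=0,i=1
  [17] #...# => #  t=2,i=1
  [16] #.... => .  t=1,i=4
  [15] .#### => #  t=1,i=8
  [14] .###. => #  t=0,i=9
  [13] .##.# => #  t=2,i=6
  [12] .##.. => #  t=4,i=9
  [11] .#.## => #  t=0,i=7
  [10] .#.#. => .  t=0,i=3
  [9] .#..# => #  t=4,i=6
  [8] .#... => #  t=1,i=3
  [7] ..### => .  t=1,i=7
  [6] ..##. => #  t=4,i=8
  [5] ..#.# => #  t=0,i=2
  [4] ..#.. => .  t=1,i=2
  [3] ...## => #  t=1,i=6
  [2] ...#. => #  t=2,i=2
  [1] ....# => #  t=1,i=5
  [0] ..... => #  t=4,i=1
  bits 01010001110000101111101101101111 = 1371732847

1371732847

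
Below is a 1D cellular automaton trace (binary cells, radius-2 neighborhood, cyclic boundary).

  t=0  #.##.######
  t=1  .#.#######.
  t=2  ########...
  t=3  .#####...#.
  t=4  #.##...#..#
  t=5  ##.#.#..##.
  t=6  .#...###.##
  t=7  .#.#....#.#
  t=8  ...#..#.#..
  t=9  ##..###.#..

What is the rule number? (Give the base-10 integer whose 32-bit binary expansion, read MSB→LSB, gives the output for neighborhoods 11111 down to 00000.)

2292103715

  #####|#  b31=1 t=0,i=7
  ####.|.  b30=0 t=0,i=10
  ###.#|.  b29=0 t=0,i=0
  ###..|.  b28=0 t=1,i=9
  ##.##|#  b27=1 t=0,i=1
  ##.#.|.  b26=0 t=5,i=2
  ##..#|.  b25=0 t=1,i=10
  ##...|.  b24=0 t=2,i=8
  #.###|#  b23=1 t=0,i=5
  #.##.|.  b22=0 t=0,i=2
  #.#.#|.  b21=0 t=5,i=3
  #.#..|#  b20=1 t=5,i=5
  #..##|#  b19=1 t=3,i=0
  #..#.|#  b18=1 t=1,i=0
  #...#|#  b17=1 t=2,i=9
  #....|.  b16=0 t=7,i=5
  .####|#  b15=1 t=0,i=6
  .###.|.  b14=0 t=6,i=6
  .##.#|#  b13=1 t=0,i=3
  .##..|#  b12=1 t=4,i=3
  .#.##|#  b11=1 t=1,i=2
  .#.#.|.  b10=0 t=5,i=4
  .#..#|#  b9=1 t=3,i=10
  .#...|.  b8=0 t=6,i=2
  ..###|.  b7=0 t=2,i=0
  ..##.|.  b6=0 t=4,i=10
  ..#.#|#  b5=1 t=1,i=1
  ..#..|.  b4=0 t=3,i=9
  ...##|.  b3=0 t=2,i=10
  ...#.|.  b2=0 t=3,i=8
  ....#|#  b1=1 t=7,i=6
  .....|#  b0=1 t=8,i=0
  bits 10001000100111101011101000100011 = 2292103715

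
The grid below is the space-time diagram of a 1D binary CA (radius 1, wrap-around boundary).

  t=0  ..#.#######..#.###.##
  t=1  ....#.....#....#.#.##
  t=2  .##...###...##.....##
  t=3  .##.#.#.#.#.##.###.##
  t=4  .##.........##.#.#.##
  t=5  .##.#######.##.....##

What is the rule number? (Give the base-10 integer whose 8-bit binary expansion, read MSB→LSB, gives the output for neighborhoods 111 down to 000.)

  ### -> .   bit 7 = 0  t=0,i=5
  ##. -> #   bit 6 = 1  t=0,i=10
  #.# -> .   bit 5 = 0  t=0,i=3
  #.. -> .   bit 4 = 0  t=0,i=0
  .## -> #   bit 3 = 1  t=0,i=4
  .#. -> .   bit 2 = 0  t=0,i=2
  ..# -> .   bit 1 = 0  t=0,i=1
  ... -> #   bit 0 = 1  t=1,i=1
  bits 01001001 = 73

73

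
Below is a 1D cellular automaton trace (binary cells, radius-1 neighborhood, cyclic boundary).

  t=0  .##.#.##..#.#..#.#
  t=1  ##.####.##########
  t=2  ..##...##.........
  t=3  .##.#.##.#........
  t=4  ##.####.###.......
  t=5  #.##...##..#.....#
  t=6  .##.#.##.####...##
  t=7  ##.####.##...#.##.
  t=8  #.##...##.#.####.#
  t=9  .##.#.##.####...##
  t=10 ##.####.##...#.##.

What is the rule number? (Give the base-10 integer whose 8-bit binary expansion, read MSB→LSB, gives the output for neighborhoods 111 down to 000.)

62

  [7] ### => .  t=1,i=0
  [6] ##. => .  t=0,i=2
  [5] #.# => #  t=0,i=0
  [4] #.. => #  t=0,i=8
  [3] .## => #  t=0,i=1
  [2] .#. => #  t=0,i=4
  [1] ..# => #  t=0,i=9
  [0] ... => .  t=2,i=0
  bits 00111110 = 62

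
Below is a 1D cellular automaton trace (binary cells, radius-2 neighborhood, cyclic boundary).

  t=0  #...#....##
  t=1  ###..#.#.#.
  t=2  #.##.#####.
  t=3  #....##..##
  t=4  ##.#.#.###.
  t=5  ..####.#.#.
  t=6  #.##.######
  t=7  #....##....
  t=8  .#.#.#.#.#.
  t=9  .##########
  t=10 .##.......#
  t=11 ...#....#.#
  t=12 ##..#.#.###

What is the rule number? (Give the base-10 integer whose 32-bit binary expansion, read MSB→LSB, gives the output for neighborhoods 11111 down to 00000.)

  [31] ##### => .  t=2,i=7
  [30] ####. => .  t=2,i=8
  [29] ###.# => #  t=2,i=9
  [28] ###.. => #  t=0,i=0
  [27] ##.## => .  t=2,i=4
  [26] ##.#. => #  t=2,i=10
  [25] ##..# => #  t=1,i=3
  [24] ##... => #  t=0,i=1
  [23] #.### => #  t=1,i=0
  [22] #.##. => .  t=2,i=2
  [21] #.#.# => #  t=1,i=7
  [20] #.#.. => #  t=5,i=9
  [19] #..## => #  t=3,i=8
  [18] #..#. => .  t=1,i=4
  [17] #...# => #  t=0,i=2
  [16] #.... => .  t=0,i=6
  [15] .#### => #  t=2,i=6
  [14] .###. => .  t=0,i=10
  [13] .##.# => .  t=2,i=3
  [12] .##.. => .  t=3,i=6
  [11] .#.## => .  t=1,i=10
  [10] .#.#. => #  t=1,i=6
  [9] .#..# => #  t=8,i=10
  [8] .#... => #  t=0,i=5
  [7] ..### => #  t=0,i=9
  [6] ..##. => #  t=3,i=5
  [5] ..#.# => #  t=1,i=5
  [4] ..#.. => .  t=0,i=4
  [3] ...## => .  t=0,i=8
  [2] ...#. => .  t=0,i=3
  [1] ....# => #  t=0,i=7
  [0] ..... => .  t=10,i=5
  bits 00110111101110101000011111100010 = 934971362

934971362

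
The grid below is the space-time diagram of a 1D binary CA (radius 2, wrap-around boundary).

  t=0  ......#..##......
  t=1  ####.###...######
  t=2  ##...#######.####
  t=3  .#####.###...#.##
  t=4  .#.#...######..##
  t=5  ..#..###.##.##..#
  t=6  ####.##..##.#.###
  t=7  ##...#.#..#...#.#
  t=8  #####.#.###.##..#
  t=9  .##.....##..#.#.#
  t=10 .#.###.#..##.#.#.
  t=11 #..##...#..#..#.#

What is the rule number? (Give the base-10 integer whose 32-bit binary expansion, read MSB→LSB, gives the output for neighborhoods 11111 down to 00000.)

2479318685

  nb #####: next=#  (t=1,i=0, bit31=1)
  nb ####.: next=.  (t=1,i=2, bit30=0)
  nb ###.#: next=.  (t=1,i=3, bit29=0)
  nb ###..: next=#  (t=1,i=7, bit28=1)
  nb ##.##: next=.  (t=1,i=4, bit27=0)
  nb ##.#.: next=.  (t=4,i=0, bit26=0)
  nb ##..#: next=#  (t=4,i=13, bit25=1)
  nb ##...: next=#  (t=0,i=11, bit24=1)
  nb #.###: next=#  (t=1,i=5, bit23=1)
  nb #.##.: next=#  (t=3,i=15, bit22=1)
  nb #.#.#: next=.  (t=4,i=1, bit21=0)
  nb #.#..: next=.  (t=4,i=3, bit20=0)
  nb #..##: next=.  (t=0,i=8, bit19=0)
  nb #..#.: next=#  (t=5,i=1, bit18=1)
  nb #...#: next=#  (t=1,i=9, bit17=1)
  nb #....: next=#  (t=0,i=12, bit16=1)
  nb .####: next=.  (t=1,i=12, bit15=0)
  nb .###.: next=#  (t=1,i=6, bit14=1)
  nb .##.#: next=#  (t=3,i=16, bit13=1)
  nb .##..: next=.  (t=0,i=10, bit12=0)
  nb .#.##: next=.  (t=3,i=14, bit11=0)
  nb .#.#.: next=#  (t=4,i=2, bit10=1)
  nb .#..#: next=#  (t=0,i=7, bit9=1)
  nb .#...: next=.  (t=4,i=4, bit8=0)
  nb ..###: next=#  (t=1,i=11, bit7=1)
  nb ..##.: next=.  (t=0,i=9, bit6=0)
  nb ..#.#: next=.  (t=3,i=13, bit5=0)
  nb ..#..: next=#  (t=0,i=6, bit4=1)
  nb ...##: next=#  (t=1,i=10, bit3=1)
  nb ...#.: next=#  (t=0,i=5, bit2=1)
  nb ....#: next=.  (t=0,i=4, bit1=0)
  nb .....: next=#  (t=0,i=0, bit0=1)
  bits 10010011110001110110011010011101 = 2479318685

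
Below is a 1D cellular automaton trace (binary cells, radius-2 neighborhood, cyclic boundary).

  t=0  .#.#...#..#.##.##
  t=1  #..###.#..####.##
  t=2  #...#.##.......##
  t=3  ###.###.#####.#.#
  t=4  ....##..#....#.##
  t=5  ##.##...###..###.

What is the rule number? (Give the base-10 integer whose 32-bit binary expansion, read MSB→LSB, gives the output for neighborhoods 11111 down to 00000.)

  nb #####: next=.  (t=3,i=10, bit31=0)
  nb ####.: next=.  (t=1,i=12, bit30=0)
  nb ###.#: next=.  (t=1,i=5, bit29=0)
  nb ###..: next=#  (t=1,i=0, bit28=1)
  nb ##.##: next=.  (t=0,i=14, bit27=0)
  nb ##.#.: next=#  (t=0,i=0, bit26=1)
  nb ##..#: next=.  (t=1,i=1, bit25=0)
  nb ##...: next=#  (t=2,i=1, bit24=1)
  nb #.###: next=#  (t=1,i=15, bit23=1)
  nb #.##.: next=#  (t=0,i=12, bit22=1)
  nb #.#.#: next=.  (t=0,i=1, bit21=0)
  nb #.#..: next=#  (t=0,i=3, bit20=1)
  nb #..##: next=.  (t=1,i=2, bit19=0)
  nb #..#.: next=.  (t=0,i=9, bit18=0)
  nb #...#: next=#  (t=0,i=5, bit17=1)
  nb #....: next=#  (t=2,i=9, bit16=1)
  nb .####: next=.  (t=1,i=11, bit15=0)
  nb .###.: next=#  (t=1,i=4, bit14=1)
  nb .##.#: next=#  (t=0,i=13, bit13=1)
  nb .##..: next=.  (t=2,i=7, bit12=0)
  nb .#.##: next=#  (t=0,i=11, bit11=1)
  nb .#.#.: next=.  (t=0,i=2, bit10=0)
  nb .#..#: next=.  (t=0,i=8, bit9=0)
  nb .#...: next=#  (t=0,i=4, bit8=1)
  nb ..###: next=.  (t=1,i=3, bit7=0)
  nb ..##.: next=#  (t=4,i=4, bit6=1)
  nb ..#.#: next=#  (t=0,i=10, bit5=1)
  nb ..#..: next=#  (t=0,i=7, bit4=1)
  nb ...##: next=#  (t=2,i=14, bit3=1)
  nb ...#.: next=.  (t=0,i=6, bit2=0)
  nb ....#: next=.  (t=2,i=13, bit1=0)
  nb .....: next=#  (t=2,i=10, bit0=1)
  bits 00010101110100110110100101111001 = 366176633

366176633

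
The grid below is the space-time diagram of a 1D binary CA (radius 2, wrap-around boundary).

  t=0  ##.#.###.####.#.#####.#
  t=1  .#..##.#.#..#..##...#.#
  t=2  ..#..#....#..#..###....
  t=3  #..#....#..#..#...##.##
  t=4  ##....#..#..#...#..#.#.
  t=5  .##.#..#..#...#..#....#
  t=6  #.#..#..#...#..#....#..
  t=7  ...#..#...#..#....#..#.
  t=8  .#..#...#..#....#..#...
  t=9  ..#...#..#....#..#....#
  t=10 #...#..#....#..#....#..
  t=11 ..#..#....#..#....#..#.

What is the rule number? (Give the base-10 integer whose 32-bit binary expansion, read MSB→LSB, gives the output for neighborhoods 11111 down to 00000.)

864172547

  #####|.  b31=0 t=0,i=18
  ####.|.  b30=0 t=0,i=11
  ###.#|#  b29=1 t=0,i=1
  ###..|#  b28=1 t=2,i=18
  ##.##|.  b27=0 t=0,i=8
  ##.#.|.  b26=0 t=0,i=2
  ##..#|#  b25=1 t=3,i=1
  ##...|#  b24=1 t=1,i=17
  #.###|#  b23=1 t=0,i=5
  #.##.|.  b22=0 t=4,i=0
  #.#.#|.  b21=0 t=0,i=3
  #.#..|.  b20=0 t=1,i=1
  #..##|.  b19=0 t=1,i=3
  #..#.|.  b18=0 t=1,i=11
  #...#|#  b17=1 t=1,i=18
  #....|.  b16=0 t=2,i=7
  .####|.  b15=0 t=0,i=10
  .###.|.  b14=0 t=0,i=0
  .##.#|#  b13=1 t=1,i=5
  .##..|#  b12=1 t=1,i=16
  .#.##|#  b11=1 t=0,i=4
  .#.#.|.  b10=0 t=1,i=0
  .#..#|#  b9=1 t=1,i=2
  .#...|.  b8=0 t=2,i=6
  ..###|.  b7=0 t=2,i=16
  ..##.|.  b6=0 t=1,i=4
  ..#.#|.  b5=0 t=1,i=20
  ..#..|.  b4=0 t=1,i=12
  ...##|.  b3=0 t=3,i=17
  ...#.|.  b2=0 t=1,i=19
  ....#|#  b1=1 t=2,i=0
  .....|#  b0=1 t=2,i=21
  bits 00110011100000100011101000000011 = 864172547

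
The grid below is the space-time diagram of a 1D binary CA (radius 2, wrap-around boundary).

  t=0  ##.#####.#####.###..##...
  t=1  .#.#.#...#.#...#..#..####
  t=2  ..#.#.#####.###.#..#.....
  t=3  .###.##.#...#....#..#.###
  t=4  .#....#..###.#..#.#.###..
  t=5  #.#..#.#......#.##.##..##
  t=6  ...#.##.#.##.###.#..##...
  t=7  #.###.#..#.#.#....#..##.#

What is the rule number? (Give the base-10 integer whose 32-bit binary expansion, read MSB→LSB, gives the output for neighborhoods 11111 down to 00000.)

  [31] ##### => #  t=0,i=5
  [30] ####. => .  t=0,i=6
  [29] ###.# => .  t=0,i=7
  [28] ###.. => .  t=0,i=17
  [27] ##.## => .  t=0,i=2
  [26] ##.#. => .  t=1,i=0
  [25] ##..# => #  t=0,i=18
  [24] ##... => #  t=0,i=22
  [23] #.### => #  t=0,i=3
  [22] #.##. => .  t=3,i=5
  [21] #.#.# => .  t=1,i=1
  [20] #.#.. => .  t=1,i=5
  [19] #..## => .  t=0,i=19
  [18] #..#. => .  t=1,i=17
  [17] #...# => #  t=0,i=23
  [16] #.... => .  t=2,i=21
  [15] .#### => .  t=0,i=4
  [14] .###. => .  t=0,i=16
  [13] .##.# => #  t=0,i=1
  [12] .##.. => #  t=0,i=21
  [11] .#.## => #  t=2,i=5
  [10] .#.#. => #  t=1,i=2
  [9] .#..# => #  t=1,i=16
  [8] .#... => #  t=1,i=6
  [7] ..### => .  t=1,i=21
  [6] ..##. => .  t=0,i=0
  [5] ..#.# => #  t=1,i=9
  [4] ..#.. => .  t=1,i=15
  [3] ...## => #  t=0,i=24
  [2] ...#. => #  t=1,i=8
  [1] ....# => .  t=2,i=0
  [0] ..... => #  t=2,i=22
  bits 10000011100000100011111100101101 = 2206351149

2206351149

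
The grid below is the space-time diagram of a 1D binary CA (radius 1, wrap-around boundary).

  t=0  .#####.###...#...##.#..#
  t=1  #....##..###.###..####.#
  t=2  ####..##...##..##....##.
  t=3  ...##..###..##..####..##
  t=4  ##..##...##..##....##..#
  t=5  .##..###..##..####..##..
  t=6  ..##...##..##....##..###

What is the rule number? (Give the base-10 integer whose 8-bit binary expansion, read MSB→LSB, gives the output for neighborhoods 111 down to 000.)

117

  nb ###: next=.  (t=0,i=2, bit7=0)
  nb ##.: next=#  (t=0,i=5, bit6=1)
  nb #.#: next=#  (t=0,i=0, bit5=1)
  nb #..: next=#  (t=0,i=10, bit4=1)
  nb .##: next=.  (t=0,i=1, bit3=0)
  nb .#.: next=#  (t=0,i=13, bit2=1)
  nb ..#: next=.  (t=0,i=12, bit1=0)
  nb ...: next=#  (t=0,i=11, bit0=1)
  bits 01110101 = 117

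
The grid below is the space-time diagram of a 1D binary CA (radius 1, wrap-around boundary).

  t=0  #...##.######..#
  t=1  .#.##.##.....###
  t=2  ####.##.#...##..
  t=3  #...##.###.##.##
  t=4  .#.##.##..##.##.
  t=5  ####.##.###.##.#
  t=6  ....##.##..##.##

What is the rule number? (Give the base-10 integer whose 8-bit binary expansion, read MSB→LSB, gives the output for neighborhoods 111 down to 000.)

62

  ###|.  b7=0 t=0,i=8
  ##.|.  b6=0 t=0,i=0
  #.#|#  b5=1 t=0,i=6
  #..|#  b4=1 t=0,i=1
  .##|#  b3=1 t=0,i=4
  .#.|#  b2=1 t=1,i=1
  ..#|#  b1=1 t=0,i=3
  ...|.  b0=0 t=0,i=2
  bits 00111110 = 62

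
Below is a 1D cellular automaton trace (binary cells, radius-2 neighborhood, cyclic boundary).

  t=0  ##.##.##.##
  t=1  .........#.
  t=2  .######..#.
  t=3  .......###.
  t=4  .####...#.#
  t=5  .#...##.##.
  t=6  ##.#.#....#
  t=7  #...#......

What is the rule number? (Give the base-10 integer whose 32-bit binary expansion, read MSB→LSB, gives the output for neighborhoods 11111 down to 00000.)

59130993

  ##### -> .   bit 31 = 0  t=2,i=3
  ####. -> .   bit 30 = 0  t=0,i=0
  ###.# -> .   bit 29 = 0  t=0,i=1
  ###.. -> .   bit 28 = 0  t=2,i=6
  ##.## -> .   bit 27 = 0  t=0,i=2
  ##.#. -> .   bit 26 = 0  t=6,i=2
  ##..# -> #   bit 25 = 1  t=2,i=7
  ##... -> #   bit 24 = 1  t=3,i=10
  #.### -> #   bit 23 = 1  t=0,i=9
  #.##. -> .   bit 22 = 0  t=0,i=3
  #.#.# -> .   bit 21 = 0  t=4,i=10
  #.#.. -> .   bit 20 = 0  t=6,i=5
  #..## -> .   bit 19 = 0  t=2,i=0
  #..#. -> #   bit 18 = 1  t=2,i=8
  #...# -> #   bit 17 = 1  t=4,i=6
  #.... -> .   bit 16 = 0  t=1,i=0
  .#### -> .   bit 15 = 0  t=0,i=10
  .###. -> #   bit 14 = 1  t=3,i=8
  .##.# -> .   bit 13 = 0  t=0,i=4
  .##.. -> .   bit 12 = 0  t=5,i=9
  .#.## -> .   bit 11 = 0  t=4,i=0
  .#.#. -> #   bit 10 = 1  t=4,i=9
  .#..# -> .   bit 9 = 0  t=2,i=10
  .#... -> .   bit 8 = 0  t=1,i=10
  ..### -> .   bit 7 = 0  t=2,i=1
  ..##. -> #   bit 6 = 1  t=5,i=5
  ..#.# -> #   bit 5 = 1  t=4,i=8
  ..#.. -> #   bit 4 = 1  t=1,i=9
  ...## -> .   bit 3 = 0  t=3,i=6
  ...#. -> .   bit 2 = 0  t=1,i=8
  ....# -> .   bit 1 = 0  t=1,i=7
  ..... -> #   bit 0 = 1  t=1,i=1
  bits 00000011100001100100010001110001 = 59130993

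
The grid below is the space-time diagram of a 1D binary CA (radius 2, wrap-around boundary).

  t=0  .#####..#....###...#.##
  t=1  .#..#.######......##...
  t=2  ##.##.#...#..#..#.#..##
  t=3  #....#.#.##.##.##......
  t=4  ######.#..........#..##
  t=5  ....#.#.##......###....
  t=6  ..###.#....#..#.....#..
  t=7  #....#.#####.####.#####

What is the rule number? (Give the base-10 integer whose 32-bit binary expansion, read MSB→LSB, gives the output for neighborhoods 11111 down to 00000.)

1185218934

  [31] ##### => .  t=0,i=3
  [30] ####. => #  t=0,i=4
  [29] ###.# => .  t=2,i=1
  [28] ###.. => .  t=0,i=5
  [27] ##.## => .  t=0,i=0
  [26] ##.#. => #  t=2,i=5
  [25] ##..# => #  t=0,i=6
  [24] ##... => .  t=0,i=16
  [23] #.### => #  t=0,i=1
  [22] #.##. => .  t=0,i=21
  [21] #.#.# => #  t=3,i=7
  [20] #.#.. => .  t=2,i=6
  [19] #..## => .  t=2,i=20
  [18] #..#. => #  t=0,i=7
  [17] #...# => .  t=0,i=17
  [16] #.... => #  t=0,i=10
  [15] .#### => .  t=0,i=2
  [14] .###. => .  t=0,i=14
  [13] .##.# => .  t=0,i=22
  [12] .##.. => .  t=1,i=19
  [11] .#.## => .  t=0,i=20
  [10] .#.#. => .  t=2,i=17
  [9] .#..# => .  t=1,i=2
  [8] .#... => #  t=0,i=9
  [7] ..### => .  t=0,i=13
  [6] ..##. => #  t=1,i=18
  [5] ..#.# => #  t=0,i=19
  [4] ..#.. => #  t=0,i=8
  [3] ...## => .  t=0,i=12
  [2] ...#. => #  t=0,i=18
  [1] ....# => #  t=0,i=11
  [0] ..... => .  t=1,i=14
  bits 01000110101001010000000101110110 = 1185218934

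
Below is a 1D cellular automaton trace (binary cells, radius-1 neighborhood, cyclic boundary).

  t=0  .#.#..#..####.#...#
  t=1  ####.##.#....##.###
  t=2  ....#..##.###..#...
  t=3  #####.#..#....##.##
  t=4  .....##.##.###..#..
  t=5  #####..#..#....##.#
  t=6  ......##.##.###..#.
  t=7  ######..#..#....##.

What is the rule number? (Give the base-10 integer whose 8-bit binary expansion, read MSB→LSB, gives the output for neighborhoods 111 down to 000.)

  ###|.  b7=0 t=0,i=10
  ##.|.  b6=0 t=0,i=12
  #.#|#  b5=1 t=0,i=0
  #..|.  b4=0 t=0,i=4
  .##|.  b3=0 t=0,i=9
  .#.|#  b2=1 t=0,i=1
  ..#|#  b1=1 t=0,i=5
  ...|#  b0=1 t=0,i=16
  bits 00100111 = 39

39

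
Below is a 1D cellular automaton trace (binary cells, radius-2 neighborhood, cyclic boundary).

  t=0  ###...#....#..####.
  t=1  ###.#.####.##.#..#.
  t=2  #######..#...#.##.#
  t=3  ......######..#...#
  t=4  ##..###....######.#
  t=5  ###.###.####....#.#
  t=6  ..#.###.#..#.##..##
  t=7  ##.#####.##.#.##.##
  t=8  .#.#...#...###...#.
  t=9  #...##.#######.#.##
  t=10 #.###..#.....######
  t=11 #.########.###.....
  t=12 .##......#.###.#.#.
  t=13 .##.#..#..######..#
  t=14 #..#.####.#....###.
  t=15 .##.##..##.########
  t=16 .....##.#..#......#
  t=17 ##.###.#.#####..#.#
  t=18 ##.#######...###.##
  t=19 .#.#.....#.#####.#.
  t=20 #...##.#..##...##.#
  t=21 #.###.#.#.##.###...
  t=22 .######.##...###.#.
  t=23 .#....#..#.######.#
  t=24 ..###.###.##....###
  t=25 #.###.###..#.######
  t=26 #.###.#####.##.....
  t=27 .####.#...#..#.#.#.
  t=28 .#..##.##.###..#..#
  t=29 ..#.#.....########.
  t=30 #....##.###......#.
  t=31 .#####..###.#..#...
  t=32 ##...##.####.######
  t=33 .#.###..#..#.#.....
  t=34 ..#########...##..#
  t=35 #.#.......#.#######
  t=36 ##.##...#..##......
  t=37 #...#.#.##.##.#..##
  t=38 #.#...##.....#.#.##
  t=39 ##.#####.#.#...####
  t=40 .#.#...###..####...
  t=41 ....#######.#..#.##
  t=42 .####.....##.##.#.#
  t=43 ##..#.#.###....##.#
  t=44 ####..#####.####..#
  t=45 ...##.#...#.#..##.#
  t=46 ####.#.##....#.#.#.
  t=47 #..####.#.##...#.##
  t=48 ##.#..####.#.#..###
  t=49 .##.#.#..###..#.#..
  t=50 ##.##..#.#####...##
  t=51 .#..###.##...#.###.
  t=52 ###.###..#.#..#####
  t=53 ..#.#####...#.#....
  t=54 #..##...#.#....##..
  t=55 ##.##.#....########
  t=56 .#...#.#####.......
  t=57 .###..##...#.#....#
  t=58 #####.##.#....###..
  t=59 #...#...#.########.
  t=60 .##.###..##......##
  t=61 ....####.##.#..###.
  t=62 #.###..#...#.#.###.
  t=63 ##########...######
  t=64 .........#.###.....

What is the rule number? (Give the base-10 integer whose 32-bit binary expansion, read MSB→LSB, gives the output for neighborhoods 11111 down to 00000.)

  ##### -> .   bit 31 = 0  t=2,i=1
  ####. -> .   bit 30 = 0  t=0,i=16
  ###.# -> #   bit 29 = 1  t=0,i=17
  ###.. -> #   bit 28 = 1  t=0,i=2
  ##.## -> .   bit 27 = 0  t=0,i=18
  ##.#. -> #   bit 26 = 1  t=1,i=3
  ##..# -> #   bit 25 = 1  t=2,i=7
  ##... -> .   bit 24 = 0  t=0,i=3
  #.### -> #   bit 23 = 1  t=0,i=0
  #.##. -> .   bit 22 = 0  t=1,i=11
  #.#.# -> #   bit 21 = 1  t=1,i=4
  #.#.. -> .   bit 20 = 0  t=1,i=14
  #..## -> .   bit 19 = 0  t=0,i=13
  #..#. -> #   bit 18 = 1  t=1,i=16
  #...# -> #   bit 17 = 1  t=0,i=4
  #.... -> #   bit 16 = 1  t=0,i=8
  .#### -> .   bit 15 = 0  t=0,i=15
  .###. -> #   bit 14 = 1  t=0,i=1
  .##.# -> .   bit 13 = 0  t=1,i=12
  .##.. -> #   bit 12 = 1  t=6,i=14
  .#.## -> #   bit 11 = 1  t=1,i=5
  .#.#. -> .   bit 10 = 0  t=8,i=2
  .#..# -> #   bit 9 = 1  t=0,i=12
  .#... -> #   bit 8 = 1  t=0,i=7
  ..### -> #   bit 7 = 1  t=0,i=14
  ..##. -> #   bit 6 = 1  t=6,i=17
  ..#.# -> .   bit 5 = 0  t=1,i=17
  ..#.. -> #   bit 4 = 1  t=0,i=6
  ...## -> #   bit 3 = 1  t=3,i=5
  ...#. -> .   bit 2 = 0  t=0,i=5
  ....# -> #   bit 1 = 1  t=0,i=9
  ..... -> .   bit 0 = 0  t=3,i=2
  bits 00110110101001110101101111011010 = 916937690

916937690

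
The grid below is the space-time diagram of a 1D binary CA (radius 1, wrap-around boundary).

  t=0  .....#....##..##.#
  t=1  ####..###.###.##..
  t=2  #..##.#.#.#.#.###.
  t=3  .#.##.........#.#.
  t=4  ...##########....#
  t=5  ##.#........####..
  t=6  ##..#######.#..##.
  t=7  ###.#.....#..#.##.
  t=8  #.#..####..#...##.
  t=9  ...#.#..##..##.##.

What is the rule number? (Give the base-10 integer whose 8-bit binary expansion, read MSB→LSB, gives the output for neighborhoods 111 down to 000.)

  [7] ### => .  t=1,i=1
  [6] ##. => #  t=0,i=11
  [5] #.# => .  t=0,i=16
  [4] #.. => #  t=0,i=0
  [3] .## => #  t=0,i=10
  [2] .#. => .  t=0,i=5
  [1] ..# => .  t=0,i=4
  [0] ... => #  t=0,i=1
  bits 01011001 = 89

89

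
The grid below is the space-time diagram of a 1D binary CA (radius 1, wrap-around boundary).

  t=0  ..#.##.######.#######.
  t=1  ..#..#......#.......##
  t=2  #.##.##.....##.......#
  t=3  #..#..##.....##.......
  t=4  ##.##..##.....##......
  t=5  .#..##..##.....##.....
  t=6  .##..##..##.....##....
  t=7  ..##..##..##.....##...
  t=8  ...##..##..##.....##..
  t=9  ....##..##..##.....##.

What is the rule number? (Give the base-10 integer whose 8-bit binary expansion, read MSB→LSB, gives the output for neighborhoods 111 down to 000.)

  [7] ### => .  t=0,i=8
  [6] ##. => #  t=0,i=5
  [5] #.# => .  t=0,i=3
  [4] #.. => #  t=0,i=21
  [3] .## => .  t=0,i=4
  [2] .#. => #  t=0,i=2
  [1] ..# => .  t=0,i=1
  [0] ... => .  t=0,i=0
  bits 01010100 = 84

84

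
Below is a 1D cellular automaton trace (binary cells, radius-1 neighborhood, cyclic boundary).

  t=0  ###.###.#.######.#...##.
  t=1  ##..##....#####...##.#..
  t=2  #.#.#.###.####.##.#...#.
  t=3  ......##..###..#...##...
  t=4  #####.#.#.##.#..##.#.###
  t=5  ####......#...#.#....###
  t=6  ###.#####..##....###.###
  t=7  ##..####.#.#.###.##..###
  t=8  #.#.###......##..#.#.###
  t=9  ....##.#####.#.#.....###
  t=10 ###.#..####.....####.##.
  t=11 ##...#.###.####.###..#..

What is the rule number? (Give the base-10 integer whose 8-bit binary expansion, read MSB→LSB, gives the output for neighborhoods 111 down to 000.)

  [7] ### => #  t=0,i=1
  [6] ##. => .  t=0,i=2
  [5] #.# => .  t=0,i=3
  [4] #.. => #  t=0,i=18
  [3] .## => #  t=0,i=0
  [2] .#. => .  t=0,i=8
  [1] ..# => .  t=0,i=20
  [0] ... => #  t=0,i=19
  bits 10011001 = 153

153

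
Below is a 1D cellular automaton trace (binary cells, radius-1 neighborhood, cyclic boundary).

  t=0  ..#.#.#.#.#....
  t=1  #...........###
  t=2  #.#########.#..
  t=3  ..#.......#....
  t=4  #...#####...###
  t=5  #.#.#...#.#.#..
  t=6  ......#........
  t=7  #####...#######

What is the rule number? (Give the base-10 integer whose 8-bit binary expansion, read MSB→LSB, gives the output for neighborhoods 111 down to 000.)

  nb ###: next=.  (t=1,i=13, bit7=0)
  nb ##.: next=#  (t=1,i=0, bit6=1)
  nb #.#: next=.  (t=0,i=3, bit5=0)
  nb #..: next=.  (t=0,i=11, bit4=0)
  nb .##: next=#  (t=1,i=12, bit3=1)
  nb .#.: next=.  (t=0,i=2, bit2=0)
  nb ..#: next=.  (t=0,i=1, bit1=0)
  nb ...: next=#  (t=0,i=0, bit0=1)
  bits 01001001 = 73

73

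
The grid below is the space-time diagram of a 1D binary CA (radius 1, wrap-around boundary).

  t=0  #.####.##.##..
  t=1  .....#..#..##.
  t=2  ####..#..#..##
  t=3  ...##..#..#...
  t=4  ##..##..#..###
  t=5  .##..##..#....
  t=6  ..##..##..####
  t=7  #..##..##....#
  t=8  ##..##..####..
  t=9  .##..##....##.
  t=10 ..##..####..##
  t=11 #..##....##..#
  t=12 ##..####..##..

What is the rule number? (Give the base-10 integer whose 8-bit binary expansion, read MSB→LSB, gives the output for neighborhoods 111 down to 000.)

  nb ###: next=.  (t=0,i=3, bit7=0)
  nb ##.: next=#  (t=0,i=5, bit6=1)
  nb #.#: next=.  (t=0,i=1, bit5=0)
  nb #..: next=#  (t=0,i=12, bit4=1)
  nb .##: next=.  (t=0,i=2, bit3=0)
  nb .#.: next=.  (t=0,i=0, bit2=0)
  nb ..#: next=.  (t=0,i=13, bit1=0)
  nb ...: next=#  (t=1,i=0, bit0=1)
  bits 01010001 = 81

81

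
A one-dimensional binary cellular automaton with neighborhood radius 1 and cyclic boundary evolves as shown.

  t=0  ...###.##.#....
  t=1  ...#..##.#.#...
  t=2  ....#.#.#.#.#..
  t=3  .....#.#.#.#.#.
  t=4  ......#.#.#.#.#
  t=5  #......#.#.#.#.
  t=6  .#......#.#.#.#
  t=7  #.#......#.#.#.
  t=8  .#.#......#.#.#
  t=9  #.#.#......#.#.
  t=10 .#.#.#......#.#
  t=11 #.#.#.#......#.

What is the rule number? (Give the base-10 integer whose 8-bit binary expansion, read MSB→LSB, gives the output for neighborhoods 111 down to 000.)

  [7] ### => .  t=0,i=4
  [6] ##. => .  t=0,i=5
  [5] #.# => #  t=0,i=6
  [4] #.. => #  t=0,i=11
  [3] .## => #  t=0,i=3
  [2] .#. => .  t=0,i=10
  [1] ..# => .  t=0,i=2
  [0] ... => .  t=0,i=0
  bits 00111000 = 56

56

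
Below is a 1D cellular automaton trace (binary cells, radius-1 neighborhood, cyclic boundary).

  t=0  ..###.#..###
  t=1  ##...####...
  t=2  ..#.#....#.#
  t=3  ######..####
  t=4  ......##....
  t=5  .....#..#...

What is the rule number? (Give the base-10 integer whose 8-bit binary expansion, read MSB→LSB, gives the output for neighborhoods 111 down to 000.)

54

  [7] ### => .  t=0,i=3
  [6] ##. => .  t=0,i=4
  [5] #.# => #  t=0,i=5
  [4] #.. => #  t=0,i=0
  [3] .## => .  t=0,i=2
  [2] .#. => #  t=0,i=6
  [1] ..# => #  t=0,i=1
  [0] ... => .  t=1,i=3
  bits 00110110 = 54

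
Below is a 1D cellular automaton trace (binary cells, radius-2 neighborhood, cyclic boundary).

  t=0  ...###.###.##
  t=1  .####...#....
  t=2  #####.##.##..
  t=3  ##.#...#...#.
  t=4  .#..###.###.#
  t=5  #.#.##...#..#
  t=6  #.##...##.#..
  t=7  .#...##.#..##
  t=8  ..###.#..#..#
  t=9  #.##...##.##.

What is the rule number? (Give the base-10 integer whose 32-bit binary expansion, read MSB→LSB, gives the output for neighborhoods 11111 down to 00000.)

  [31] ##### => .  t=2,i=2
  [30] ####. => #  t=1,i=3
  [29] ###.# => .  t=0,i=5
  [28] ###.. => #  t=1,i=4
  [27] ##.## => .  t=0,i=6
  [26] ##.#. => .  t=3,i=2
  [25] ##..# => #  t=2,i=11
  [24] ##... => .  t=0,i=0
  [23] #.### => .  t=0,i=7
  [22] #.##. => .  t=0,i=11
  [21] #.#.# => #  t=4,i=12
  [20] #.#.. => .  t=3,i=3
  [19] #..## => .  t=2,i=12
  [18] #..#. => #  t=6,i=12
  [17] #...# => #  t=0,i=1
  [16] #.... => #  t=1,i=10
  [15] .#### => #  t=1,i=2
  [14] .###. => #  t=0,i=4
  [13] .##.# => #  t=2,i=7
  [12] .##.. => .  t=0,i=12
  [11] .#.## => #  t=3,i=12
  [10] .#.#. => #  t=4,i=0
  [9] .#..# => #  t=4,i=2
  [8] .#... => #  t=1,i=9
  [7] ..### => #  t=0,i=3
  [6] ..##. => .  t=5,i=12
  [5] ..#.# => .  t=3,i=11
  [4] ..#.. => .  t=1,i=8
  [3] ...## => #  t=0,i=2
  [2] ...#. => #  t=1,i=7
  [1] ....# => .  t=1,i=12
  [0] ..... => .  t=1,i=11
  bits 01010010001001111110111110001100 = 1378348940

1378348940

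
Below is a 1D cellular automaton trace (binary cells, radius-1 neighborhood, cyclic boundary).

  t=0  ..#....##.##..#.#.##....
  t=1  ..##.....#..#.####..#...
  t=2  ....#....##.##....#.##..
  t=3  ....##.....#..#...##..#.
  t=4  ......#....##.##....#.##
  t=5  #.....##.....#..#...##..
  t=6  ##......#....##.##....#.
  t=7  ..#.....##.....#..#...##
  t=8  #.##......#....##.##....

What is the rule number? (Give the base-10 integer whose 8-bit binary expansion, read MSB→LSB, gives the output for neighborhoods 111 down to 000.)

  ### -> .   bit 7 = 0  t=1,i=15
  ##. -> .   bit 6 = 0  t=0,i=8
  #.# -> #   bit 5 = 1  t=0,i=9
  #.. -> #   bit 4 = 1  t=0,i=3
  .## -> .   bit 3 = 0  t=0,i=7
  .#. -> #   bit 2 = 1  t=0,i=2
  ..# -> .   bit 1 = 0  t=0,i=1
  ... -> .   bit 0 = 0  t=0,i=0
  bits 00110100 = 52

52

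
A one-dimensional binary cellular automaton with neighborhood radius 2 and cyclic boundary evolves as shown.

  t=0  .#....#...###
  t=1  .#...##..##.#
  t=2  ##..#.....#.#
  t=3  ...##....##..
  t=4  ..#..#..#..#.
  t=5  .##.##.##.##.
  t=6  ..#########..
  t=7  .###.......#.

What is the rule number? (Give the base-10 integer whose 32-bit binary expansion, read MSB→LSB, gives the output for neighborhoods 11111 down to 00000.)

695510204

  [31] ##### => .  t=6,i=4
  [30] ####. => .  t=6,i=9
  [29] ###.# => #  t=0,i=12
  [28] ###.. => .  t=2,i=1
  [27] ##.## => #  t=5,i=3
  [26] ##.#. => .  t=0,i=0
  [25] ##..# => .  t=1,i=7
  [24] ##... => #  t=3,i=5
  [23] #.### => .  t=2,i=12
  [22] #.##. => #  t=5,i=4
  [21] #.#.# => #  t=1,i=12
  [20] #.#.. => #  t=0,i=1
  [19] #..## => .  t=1,i=8
  [18] #..#. => #  t=2,i=3
  [17] #...# => .  t=0,i=8
  [16] #.... => .  t=0,i=3
  [15] .#### => #  t=6,i=3
  [14] .###. => .  t=0,i=11
  [13] .##.# => #  t=1,i=10
  [12] .##.. => .  t=1,i=6
  [11] .#.## => .  t=2,i=11
  [10] .#.#. => #  t=1,i=0
  [9] .#..# => .  t=4,i=3
  [8] .#... => .  t=0,i=2
  [7] ..### => #  t=0,i=10
  [6] ..##. => .  t=1,i=5
  [5] ..#.# => #  t=2,i=10
  [4] ..#.. => #  t=0,i=6
  [3] ...## => #  t=0,i=9
  [2] ...#. => #  t=0,i=5
  [1] ....# => .  t=0,i=4
  [0] ..... => .  t=2,i=7
  bits 00101001011101001010010010111100 = 695510204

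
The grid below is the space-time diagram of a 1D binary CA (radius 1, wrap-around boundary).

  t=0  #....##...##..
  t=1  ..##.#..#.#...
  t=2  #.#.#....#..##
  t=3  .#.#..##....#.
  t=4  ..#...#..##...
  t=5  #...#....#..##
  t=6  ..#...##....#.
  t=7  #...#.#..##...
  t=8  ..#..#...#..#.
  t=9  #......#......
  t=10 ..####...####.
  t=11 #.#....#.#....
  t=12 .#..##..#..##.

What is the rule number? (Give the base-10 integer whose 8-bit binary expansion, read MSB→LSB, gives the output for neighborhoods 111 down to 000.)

  nb ###: next=.  (t=2,i=13, bit7=0)
  nb ##.: next=.  (t=0,i=6, bit6=0)
  nb #.#: next=#  (t=1,i=4, bit5=1)
  nb #..: next=.  (t=0,i=1, bit4=0)
  nb .##: next=#  (t=0,i=5, bit3=1)
  nb .#.: next=.  (t=0,i=0, bit2=0)
  nb ..#: next=.  (t=0,i=4, bit1=0)
  nb ...: next=#  (t=0,i=2, bit0=1)
  bits 00101001 = 41

41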